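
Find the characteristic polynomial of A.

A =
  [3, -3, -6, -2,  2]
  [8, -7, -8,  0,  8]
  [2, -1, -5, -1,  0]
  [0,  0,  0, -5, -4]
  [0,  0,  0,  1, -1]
x^5 + 15*x^4 + 90*x^3 + 270*x^2 + 405*x + 243

Expanding det(x·I − A) (e.g. by cofactor expansion or by noting that A is similar to its Jordan form J, which has the same characteristic polynomial as A) gives
  χ_A(x) = x^5 + 15*x^4 + 90*x^3 + 270*x^2 + 405*x + 243
which factors as (x + 3)^5. The eigenvalues (with algebraic multiplicities) are λ = -3 with multiplicity 5.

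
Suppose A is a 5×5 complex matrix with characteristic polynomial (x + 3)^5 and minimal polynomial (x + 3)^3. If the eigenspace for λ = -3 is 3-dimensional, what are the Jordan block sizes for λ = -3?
Block sizes for λ = -3: [3, 1, 1]

Step 1 — from the characteristic polynomial, algebraic multiplicity of λ = -3 is 5. From dim ker(A − (-3)·I) = 3, there are exactly 3 Jordan blocks for λ = -3.
Step 2 — from the minimal polynomial, the factor (x + 3)^3 tells us the largest block for λ = -3 has size 3.
Step 3 — with total size 5, 3 blocks, and largest block 3, the block sizes (in nonincreasing order) are [3, 1, 1].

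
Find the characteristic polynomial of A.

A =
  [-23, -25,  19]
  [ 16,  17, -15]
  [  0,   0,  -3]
x^3 + 9*x^2 + 27*x + 27

Expanding det(x·I − A) (e.g. by cofactor expansion or by noting that A is similar to its Jordan form J, which has the same characteristic polynomial as A) gives
  χ_A(x) = x^3 + 9*x^2 + 27*x + 27
which factors as (x + 3)^3. The eigenvalues (with algebraic multiplicities) are λ = -3 with multiplicity 3.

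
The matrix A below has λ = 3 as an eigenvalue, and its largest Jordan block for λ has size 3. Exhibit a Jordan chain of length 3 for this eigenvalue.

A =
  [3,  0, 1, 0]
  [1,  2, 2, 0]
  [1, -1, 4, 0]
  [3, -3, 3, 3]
A Jordan chain for λ = 3 of length 3:
v_1 = (1, 1, 0, 0)ᵀ
v_2 = (0, 1, 1, 3)ᵀ
v_3 = (1, 0, 0, 0)ᵀ

Let N = A − (3)·I. We want v_3 with N^3 v_3 = 0 but N^2 v_3 ≠ 0; then v_{j-1} := N · v_j for j = 3, …, 2.

Pick v_3 = (1, 0, 0, 0)ᵀ.
Then v_2 = N · v_3 = (0, 1, 1, 3)ᵀ.
Then v_1 = N · v_2 = (1, 1, 0, 0)ᵀ.

Sanity check: (A − (3)·I) v_1 = (0, 0, 0, 0)ᵀ = 0. ✓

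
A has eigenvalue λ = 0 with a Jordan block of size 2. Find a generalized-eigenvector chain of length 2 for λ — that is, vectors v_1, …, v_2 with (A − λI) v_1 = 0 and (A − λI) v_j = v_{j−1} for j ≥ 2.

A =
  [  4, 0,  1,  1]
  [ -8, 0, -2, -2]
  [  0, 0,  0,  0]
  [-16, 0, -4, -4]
A Jordan chain for λ = 0 of length 2:
v_1 = (4, -8, 0, -16)ᵀ
v_2 = (1, 0, 0, 0)ᵀ

Let N = A − (0)·I. We want v_2 with N^2 v_2 = 0 but N^1 v_2 ≠ 0; then v_{j-1} := N · v_j for j = 2, …, 2.

Pick v_2 = (1, 0, 0, 0)ᵀ.
Then v_1 = N · v_2 = (4, -8, 0, -16)ᵀ.

Sanity check: (A − (0)·I) v_1 = (0, 0, 0, 0)ᵀ = 0. ✓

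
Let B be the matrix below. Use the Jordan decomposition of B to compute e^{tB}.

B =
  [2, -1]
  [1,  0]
e^{tB} =
  [t*exp(t) + exp(t), -t*exp(t)]
  [t*exp(t), -t*exp(t) + exp(t)]

Strategy: write B = P · J · P⁻¹ where J is a Jordan canonical form, so e^{tB} = P · e^{tJ} · P⁻¹, and e^{tJ} can be computed block-by-block.

B has Jordan form
J =
  [1, 1]
  [0, 1]
(up to reordering of blocks).

Per-block formulas:
  For a 2×2 Jordan block J_2(1): exp(t · J_2(1)) = e^(1t)·(I + t·N), where N is the 2×2 nilpotent shift.

After assembling e^{tJ} and conjugating by P, we get:

e^{tB} =
  [t*exp(t) + exp(t), -t*exp(t)]
  [t*exp(t), -t*exp(t) + exp(t)]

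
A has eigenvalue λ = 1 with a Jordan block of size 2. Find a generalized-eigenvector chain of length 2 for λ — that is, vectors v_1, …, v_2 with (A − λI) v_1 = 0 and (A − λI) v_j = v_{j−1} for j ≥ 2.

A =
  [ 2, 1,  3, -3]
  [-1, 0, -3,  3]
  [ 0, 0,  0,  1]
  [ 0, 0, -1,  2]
A Jordan chain for λ = 1 of length 2:
v_1 = (1, -1, 0, 0)ᵀ
v_2 = (1, 0, 0, 0)ᵀ

Let N = A − (1)·I. We want v_2 with N^2 v_2 = 0 but N^1 v_2 ≠ 0; then v_{j-1} := N · v_j for j = 2, …, 2.

Pick v_2 = (1, 0, 0, 0)ᵀ.
Then v_1 = N · v_2 = (1, -1, 0, 0)ᵀ.

Sanity check: (A − (1)·I) v_1 = (0, 0, 0, 0)ᵀ = 0. ✓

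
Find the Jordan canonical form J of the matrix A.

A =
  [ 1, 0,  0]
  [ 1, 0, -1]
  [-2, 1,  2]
J_3(1)

The characteristic polynomial is
  det(x·I − A) = x^3 - 3*x^2 + 3*x - 1 = (x - 1)^3

Eigenvalues and multiplicities (the geometric multiplicity of λ is n − rank(A − λI), which equals the number of Jordan blocks for λ):
  λ = 1: algebraic multiplicity = 3, geometric multiplicity = 1

Determining the block sizes for each eigenvalue:
  λ = 1: one block (gm = 1), so the single block has size am = 3 → block sizes [3]

Assembling the blocks gives a Jordan form
J =
  [1, 1, 0]
  [0, 1, 1]
  [0, 0, 1]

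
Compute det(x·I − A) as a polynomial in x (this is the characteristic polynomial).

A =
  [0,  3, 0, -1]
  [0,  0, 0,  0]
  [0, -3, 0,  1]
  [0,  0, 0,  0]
x^4

Expanding det(x·I − A) (e.g. by cofactor expansion or by noting that A is similar to its Jordan form J, which has the same characteristic polynomial as A) gives
  χ_A(x) = x^4
which factors as x^4. The eigenvalues (with algebraic multiplicities) are λ = 0 with multiplicity 4.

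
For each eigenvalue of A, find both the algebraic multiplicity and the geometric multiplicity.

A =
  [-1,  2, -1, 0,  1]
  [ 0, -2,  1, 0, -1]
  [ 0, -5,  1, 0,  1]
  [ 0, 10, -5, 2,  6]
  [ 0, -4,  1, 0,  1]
λ = -1: alg = 3, geom = 1; λ = 2: alg = 2, geom = 1

Step 1 — factor the characteristic polynomial to read off the algebraic multiplicities:
  χ_A(x) = (x - 2)^2*(x + 1)^3

Step 2 — compute geometric multiplicities via the rank-nullity identity g(λ) = n − rank(A − λI):
  rank(A − (-1)·I) = 4, so dim ker(A − (-1)·I) = n − 4 = 1
  rank(A − (2)·I) = 4, so dim ker(A − (2)·I) = n − 4 = 1

Summary:
  λ = -1: algebraic multiplicity = 3, geometric multiplicity = 1
  λ = 2: algebraic multiplicity = 2, geometric multiplicity = 1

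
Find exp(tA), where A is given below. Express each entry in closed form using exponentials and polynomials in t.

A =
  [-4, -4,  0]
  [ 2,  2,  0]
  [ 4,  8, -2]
e^{tA} =
  [-1 + 2*exp(-2*t), -2 + 2*exp(-2*t), 0]
  [1 - exp(-2*t), 2 - exp(-2*t), 0]
  [2 - 2*exp(-2*t), 4 - 4*exp(-2*t), exp(-2*t)]

Strategy: write A = P · J · P⁻¹ where J is a Jordan canonical form, so e^{tA} = P · e^{tJ} · P⁻¹, and e^{tJ} can be computed block-by-block.

A has Jordan form
J =
  [-2,  0, 0]
  [ 0, -2, 0]
  [ 0,  0, 0]
(up to reordering of blocks).

Per-block formulas:
  For a 1×1 block at λ = -2: exp(t · [-2]) = [e^(-2t)].
  For a 1×1 block at λ = 0: exp(t · [0]) = [e^(0t)].

After assembling e^{tJ} and conjugating by P, we get:

e^{tA} =
  [-1 + 2*exp(-2*t), -2 + 2*exp(-2*t), 0]
  [1 - exp(-2*t), 2 - exp(-2*t), 0]
  [2 - 2*exp(-2*t), 4 - 4*exp(-2*t), exp(-2*t)]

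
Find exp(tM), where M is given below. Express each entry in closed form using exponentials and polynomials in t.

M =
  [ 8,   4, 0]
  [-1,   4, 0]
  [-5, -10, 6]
e^{tM} =
  [2*t*exp(6*t) + exp(6*t), 4*t*exp(6*t), 0]
  [-t*exp(6*t), -2*t*exp(6*t) + exp(6*t), 0]
  [-5*t*exp(6*t), -10*t*exp(6*t), exp(6*t)]

Strategy: write M = P · J · P⁻¹ where J is a Jordan canonical form, so e^{tM} = P · e^{tJ} · P⁻¹, and e^{tJ} can be computed block-by-block.

M has Jordan form
J =
  [6, 1, 0]
  [0, 6, 0]
  [0, 0, 6]
(up to reordering of blocks).

Per-block formulas:
  For a 1×1 block at λ = 6: exp(t · [6]) = [e^(6t)].
  For a 2×2 Jordan block J_2(6): exp(t · J_2(6)) = e^(6t)·(I + t·N), where N is the 2×2 nilpotent shift.

After assembling e^{tJ} and conjugating by P, we get:

e^{tM} =
  [2*t*exp(6*t) + exp(6*t), 4*t*exp(6*t), 0]
  [-t*exp(6*t), -2*t*exp(6*t) + exp(6*t), 0]
  [-5*t*exp(6*t), -10*t*exp(6*t), exp(6*t)]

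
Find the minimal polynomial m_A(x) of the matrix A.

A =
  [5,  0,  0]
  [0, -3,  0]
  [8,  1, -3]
x^3 + x^2 - 21*x - 45

The characteristic polynomial is χ_A(x) = (x - 5)*(x + 3)^2, so the eigenvalues are known. The minimal polynomial is
  m_A(x) = Π_λ (x − λ)^{k_λ}
where k_λ is the size of the *largest* Jordan block for λ (equivalently, the smallest k with (A − λI)^k v = 0 for every generalised eigenvector v of λ).

  λ = -3: largest Jordan block has size 2, contributing (x + 3)^2
  λ = 5: largest Jordan block has size 1, contributing (x − 5)

So m_A(x) = (x - 5)*(x + 3)^2 = x^3 + x^2 - 21*x - 45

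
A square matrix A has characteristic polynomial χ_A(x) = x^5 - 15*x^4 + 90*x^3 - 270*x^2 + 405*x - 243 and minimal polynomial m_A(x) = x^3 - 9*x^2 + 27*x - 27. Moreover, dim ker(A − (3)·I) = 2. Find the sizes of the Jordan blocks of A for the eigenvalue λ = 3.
Block sizes for λ = 3: [3, 2]

Step 1 — from the characteristic polynomial, algebraic multiplicity of λ = 3 is 5. From dim ker(A − (3)·I) = 2, there are exactly 2 Jordan blocks for λ = 3.
Step 2 — from the minimal polynomial, the factor (x − 3)^3 tells us the largest block for λ = 3 has size 3.
Step 3 — with total size 5, 2 blocks, and largest block 3, the block sizes (in nonincreasing order) are [3, 2].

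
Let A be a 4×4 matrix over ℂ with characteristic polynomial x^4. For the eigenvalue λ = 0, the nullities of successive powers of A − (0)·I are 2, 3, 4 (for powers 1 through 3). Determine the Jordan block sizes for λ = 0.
Block sizes for λ = 0: [3, 1]

From the dimensions of kernels of powers, the number of Jordan blocks of size at least j is d_j − d_{j−1} where d_j = dim ker(N^j) (with d_0 = 0). Computing the differences gives [2, 1, 1].
The number of blocks of size exactly k is (#blocks of size ≥ k) − (#blocks of size ≥ k + 1), so the partition is: 1 block(s) of size 1, 1 block(s) of size 3.
In nonincreasing order the block sizes are [3, 1].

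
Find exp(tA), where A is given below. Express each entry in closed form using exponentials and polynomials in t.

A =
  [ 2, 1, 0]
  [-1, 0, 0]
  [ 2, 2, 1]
e^{tA} =
  [t*exp(t) + exp(t), t*exp(t), 0]
  [-t*exp(t), -t*exp(t) + exp(t), 0]
  [2*t*exp(t), 2*t*exp(t), exp(t)]

Strategy: write A = P · J · P⁻¹ where J is a Jordan canonical form, so e^{tA} = P · e^{tJ} · P⁻¹, and e^{tJ} can be computed block-by-block.

A has Jordan form
J =
  [1, 1, 0]
  [0, 1, 0]
  [0, 0, 1]
(up to reordering of blocks).

Per-block formulas:
  For a 1×1 block at λ = 1: exp(t · [1]) = [e^(1t)].
  For a 2×2 Jordan block J_2(1): exp(t · J_2(1)) = e^(1t)·(I + t·N), where N is the 2×2 nilpotent shift.

After assembling e^{tJ} and conjugating by P, we get:

e^{tA} =
  [t*exp(t) + exp(t), t*exp(t), 0]
  [-t*exp(t), -t*exp(t) + exp(t), 0]
  [2*t*exp(t), 2*t*exp(t), exp(t)]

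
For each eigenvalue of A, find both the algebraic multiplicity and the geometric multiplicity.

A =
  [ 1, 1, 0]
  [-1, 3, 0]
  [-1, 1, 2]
λ = 2: alg = 3, geom = 2

Step 1 — factor the characteristic polynomial to read off the algebraic multiplicities:
  χ_A(x) = (x - 2)^3

Step 2 — compute geometric multiplicities via the rank-nullity identity g(λ) = n − rank(A − λI):
  rank(A − (2)·I) = 1, so dim ker(A − (2)·I) = n − 1 = 2

Summary:
  λ = 2: algebraic multiplicity = 3, geometric multiplicity = 2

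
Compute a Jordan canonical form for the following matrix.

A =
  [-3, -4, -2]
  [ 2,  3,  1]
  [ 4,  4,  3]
J_2(1) ⊕ J_1(1)

The characteristic polynomial is
  det(x·I − A) = x^3 - 3*x^2 + 3*x - 1 = (x - 1)^3

Eigenvalues and multiplicities (the geometric multiplicity of λ is n − rank(A − λI), which equals the number of Jordan blocks for λ):
  λ = 1: algebraic multiplicity = 3, geometric multiplicity = 2

Determining the block sizes for each eigenvalue:
  λ = 1: 2 blocks summing to 3 forces exactly one block of size 2 and the rest size 1 → block sizes [2, 1]

Assembling the blocks gives a Jordan form
J =
  [1, 1, 0]
  [0, 1, 0]
  [0, 0, 1]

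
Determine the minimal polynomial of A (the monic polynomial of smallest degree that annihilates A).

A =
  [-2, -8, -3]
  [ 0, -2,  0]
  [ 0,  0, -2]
x^2 + 4*x + 4

The characteristic polynomial is χ_A(x) = (x + 2)^3, so the eigenvalues are known. The minimal polynomial is
  m_A(x) = Π_λ (x − λ)^{k_λ}
where k_λ is the size of the *largest* Jordan block for λ (equivalently, the smallest k with (A − λI)^k v = 0 for every generalised eigenvector v of λ).

  λ = -2: largest Jordan block has size 2, contributing (x + 2)^2

So m_A(x) = (x + 2)^2 = x^2 + 4*x + 4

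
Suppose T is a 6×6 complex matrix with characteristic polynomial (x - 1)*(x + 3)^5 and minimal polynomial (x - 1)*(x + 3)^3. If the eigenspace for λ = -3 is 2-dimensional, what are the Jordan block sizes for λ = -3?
Block sizes for λ = -3: [3, 2]

Step 1 — from the characteristic polynomial, algebraic multiplicity of λ = -3 is 5. From dim ker(T − (-3)·I) = 2, there are exactly 2 Jordan blocks for λ = -3.
Step 2 — from the minimal polynomial, the factor (x + 3)^3 tells us the largest block for λ = -3 has size 3.
Step 3 — with total size 5, 2 blocks, and largest block 3, the block sizes (in nonincreasing order) are [3, 2].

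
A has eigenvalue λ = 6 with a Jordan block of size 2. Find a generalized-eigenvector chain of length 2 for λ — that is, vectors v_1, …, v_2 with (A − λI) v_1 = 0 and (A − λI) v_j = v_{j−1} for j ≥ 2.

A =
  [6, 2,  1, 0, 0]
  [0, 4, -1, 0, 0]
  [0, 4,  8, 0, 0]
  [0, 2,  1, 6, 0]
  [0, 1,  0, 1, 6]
A Jordan chain for λ = 6 of length 2:
v_1 = (2, -2, 4, 2, 1)ᵀ
v_2 = (0, 1, 0, 0, 0)ᵀ

Let N = A − (6)·I. We want v_2 with N^2 v_2 = 0 but N^1 v_2 ≠ 0; then v_{j-1} := N · v_j for j = 2, …, 2.

Pick v_2 = (0, 1, 0, 0, 0)ᵀ.
Then v_1 = N · v_2 = (2, -2, 4, 2, 1)ᵀ.

Sanity check: (A − (6)·I) v_1 = (0, 0, 0, 0, 0)ᵀ = 0. ✓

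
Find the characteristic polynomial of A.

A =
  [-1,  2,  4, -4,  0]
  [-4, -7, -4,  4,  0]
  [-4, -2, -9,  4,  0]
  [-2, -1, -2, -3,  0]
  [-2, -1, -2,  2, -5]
x^5 + 25*x^4 + 250*x^3 + 1250*x^2 + 3125*x + 3125

Expanding det(x·I − A) (e.g. by cofactor expansion or by noting that A is similar to its Jordan form J, which has the same characteristic polynomial as A) gives
  χ_A(x) = x^5 + 25*x^4 + 250*x^3 + 1250*x^2 + 3125*x + 3125
which factors as (x + 5)^5. The eigenvalues (with algebraic multiplicities) are λ = -5 with multiplicity 5.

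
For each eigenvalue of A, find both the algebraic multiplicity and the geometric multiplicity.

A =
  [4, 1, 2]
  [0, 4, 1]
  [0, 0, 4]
λ = 4: alg = 3, geom = 1

Step 1 — factor the characteristic polynomial to read off the algebraic multiplicities:
  χ_A(x) = (x - 4)^3

Step 2 — compute geometric multiplicities via the rank-nullity identity g(λ) = n − rank(A − λI):
  rank(A − (4)·I) = 2, so dim ker(A − (4)·I) = n − 2 = 1

Summary:
  λ = 4: algebraic multiplicity = 3, geometric multiplicity = 1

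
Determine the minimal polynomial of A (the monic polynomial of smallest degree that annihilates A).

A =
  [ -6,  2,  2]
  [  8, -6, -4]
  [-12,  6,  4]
x^2 + 6*x + 8

The characteristic polynomial is χ_A(x) = (x + 2)^2*(x + 4), so the eigenvalues are known. The minimal polynomial is
  m_A(x) = Π_λ (x − λ)^{k_λ}
where k_λ is the size of the *largest* Jordan block for λ (equivalently, the smallest k with (A − λI)^k v = 0 for every generalised eigenvector v of λ).

  λ = -4: largest Jordan block has size 1, contributing (x + 4)
  λ = -2: largest Jordan block has size 1, contributing (x + 2)

So m_A(x) = (x + 2)*(x + 4) = x^2 + 6*x + 8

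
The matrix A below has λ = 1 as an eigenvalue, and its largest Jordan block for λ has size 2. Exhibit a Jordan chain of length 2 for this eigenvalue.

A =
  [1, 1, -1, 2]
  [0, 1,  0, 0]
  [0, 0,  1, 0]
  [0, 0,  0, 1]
A Jordan chain for λ = 1 of length 2:
v_1 = (1, 0, 0, 0)ᵀ
v_2 = (0, 1, 0, 0)ᵀ

Let N = A − (1)·I. We want v_2 with N^2 v_2 = 0 but N^1 v_2 ≠ 0; then v_{j-1} := N · v_j for j = 2, …, 2.

Pick v_2 = (0, 1, 0, 0)ᵀ.
Then v_1 = N · v_2 = (1, 0, 0, 0)ᵀ.

Sanity check: (A − (1)·I) v_1 = (0, 0, 0, 0)ᵀ = 0. ✓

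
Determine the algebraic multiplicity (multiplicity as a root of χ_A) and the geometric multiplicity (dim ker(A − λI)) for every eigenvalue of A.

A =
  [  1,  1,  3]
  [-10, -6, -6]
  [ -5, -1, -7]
λ = -4: alg = 3, geom = 2

Step 1 — factor the characteristic polynomial to read off the algebraic multiplicities:
  χ_A(x) = (x + 4)^3

Step 2 — compute geometric multiplicities via the rank-nullity identity g(λ) = n − rank(A − λI):
  rank(A − (-4)·I) = 1, so dim ker(A − (-4)·I) = n − 1 = 2

Summary:
  λ = -4: algebraic multiplicity = 3, geometric multiplicity = 2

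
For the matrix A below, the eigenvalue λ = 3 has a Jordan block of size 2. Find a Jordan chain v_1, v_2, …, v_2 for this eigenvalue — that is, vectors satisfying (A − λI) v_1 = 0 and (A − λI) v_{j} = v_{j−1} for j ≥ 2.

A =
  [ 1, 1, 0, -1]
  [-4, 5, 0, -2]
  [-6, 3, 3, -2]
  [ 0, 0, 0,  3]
A Jordan chain for λ = 3 of length 2:
v_1 = (-2, -4, -6, 0)ᵀ
v_2 = (1, 0, 0, 0)ᵀ

Let N = A − (3)·I. We want v_2 with N^2 v_2 = 0 but N^1 v_2 ≠ 0; then v_{j-1} := N · v_j for j = 2, …, 2.

Pick v_2 = (1, 0, 0, 0)ᵀ.
Then v_1 = N · v_2 = (-2, -4, -6, 0)ᵀ.

Sanity check: (A − (3)·I) v_1 = (0, 0, 0, 0)ᵀ = 0. ✓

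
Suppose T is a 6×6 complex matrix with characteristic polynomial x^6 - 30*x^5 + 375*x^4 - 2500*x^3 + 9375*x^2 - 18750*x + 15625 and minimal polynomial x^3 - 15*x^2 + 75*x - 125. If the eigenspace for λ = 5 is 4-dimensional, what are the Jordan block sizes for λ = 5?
Block sizes for λ = 5: [3, 1, 1, 1]

Step 1 — from the characteristic polynomial, algebraic multiplicity of λ = 5 is 6. From dim ker(T − (5)·I) = 4, there are exactly 4 Jordan blocks for λ = 5.
Step 2 — from the minimal polynomial, the factor (x − 5)^3 tells us the largest block for λ = 5 has size 3.
Step 3 — with total size 6, 4 blocks, and largest block 3, the block sizes (in nonincreasing order) are [3, 1, 1, 1].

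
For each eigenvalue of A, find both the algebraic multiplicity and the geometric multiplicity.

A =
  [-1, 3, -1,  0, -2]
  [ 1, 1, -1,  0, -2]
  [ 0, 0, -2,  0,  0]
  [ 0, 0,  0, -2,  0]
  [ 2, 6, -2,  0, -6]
λ = -2: alg = 5, geom = 4

Step 1 — factor the characteristic polynomial to read off the algebraic multiplicities:
  χ_A(x) = (x + 2)^5

Step 2 — compute geometric multiplicities via the rank-nullity identity g(λ) = n − rank(A − λI):
  rank(A − (-2)·I) = 1, so dim ker(A − (-2)·I) = n − 1 = 4

Summary:
  λ = -2: algebraic multiplicity = 5, geometric multiplicity = 4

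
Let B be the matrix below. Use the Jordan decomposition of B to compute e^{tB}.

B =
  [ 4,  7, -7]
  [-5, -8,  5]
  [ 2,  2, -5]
e^{tB} =
  [7*t*exp(-3*t) + exp(-3*t), 7*t*exp(-3*t), -7*t*exp(-3*t)]
  [-5*t*exp(-3*t), -5*t*exp(-3*t) + exp(-3*t), 5*t*exp(-3*t)]
  [2*t*exp(-3*t), 2*t*exp(-3*t), -2*t*exp(-3*t) + exp(-3*t)]

Strategy: write B = P · J · P⁻¹ where J is a Jordan canonical form, so e^{tB} = P · e^{tJ} · P⁻¹, and e^{tJ} can be computed block-by-block.

B has Jordan form
J =
  [-3,  1,  0]
  [ 0, -3,  0]
  [ 0,  0, -3]
(up to reordering of blocks).

Per-block formulas:
  For a 2×2 Jordan block J_2(-3): exp(t · J_2(-3)) = e^(-3t)·(I + t·N), where N is the 2×2 nilpotent shift.
  For a 1×1 block at λ = -3: exp(t · [-3]) = [e^(-3t)].

After assembling e^{tJ} and conjugating by P, we get:

e^{tB} =
  [7*t*exp(-3*t) + exp(-3*t), 7*t*exp(-3*t), -7*t*exp(-3*t)]
  [-5*t*exp(-3*t), -5*t*exp(-3*t) + exp(-3*t), 5*t*exp(-3*t)]
  [2*t*exp(-3*t), 2*t*exp(-3*t), -2*t*exp(-3*t) + exp(-3*t)]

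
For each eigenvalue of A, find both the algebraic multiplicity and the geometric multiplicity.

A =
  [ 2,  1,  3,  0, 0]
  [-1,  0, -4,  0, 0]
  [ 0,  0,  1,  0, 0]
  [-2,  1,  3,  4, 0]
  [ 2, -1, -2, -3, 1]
λ = 1: alg = 4, geom = 2; λ = 4: alg = 1, geom = 1

Step 1 — factor the characteristic polynomial to read off the algebraic multiplicities:
  χ_A(x) = (x - 4)*(x - 1)^4

Step 2 — compute geometric multiplicities via the rank-nullity identity g(λ) = n − rank(A − λI):
  rank(A − (1)·I) = 3, so dim ker(A − (1)·I) = n − 3 = 2
  rank(A − (4)·I) = 4, so dim ker(A − (4)·I) = n − 4 = 1

Summary:
  λ = 1: algebraic multiplicity = 4, geometric multiplicity = 2
  λ = 4: algebraic multiplicity = 1, geometric multiplicity = 1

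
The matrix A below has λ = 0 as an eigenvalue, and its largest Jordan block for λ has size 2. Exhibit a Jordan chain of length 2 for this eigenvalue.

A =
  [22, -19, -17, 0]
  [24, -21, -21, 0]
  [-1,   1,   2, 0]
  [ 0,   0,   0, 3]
A Jordan chain for λ = 0 of length 2:
v_1 = (-7, -9, 1, 0)ᵀ
v_2 = (4, 5, 0, 0)ᵀ

Let N = A − (0)·I. We want v_2 with N^2 v_2 = 0 but N^1 v_2 ≠ 0; then v_{j-1} := N · v_j for j = 2, …, 2.

Pick v_2 = (4, 5, 0, 0)ᵀ.
Then v_1 = N · v_2 = (-7, -9, 1, 0)ᵀ.

Sanity check: (A − (0)·I) v_1 = (0, 0, 0, 0)ᵀ = 0. ✓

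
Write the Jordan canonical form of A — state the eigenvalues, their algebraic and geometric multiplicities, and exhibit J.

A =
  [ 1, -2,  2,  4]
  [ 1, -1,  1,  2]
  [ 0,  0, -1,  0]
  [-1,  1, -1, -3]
J_3(-1) ⊕ J_1(-1)

The characteristic polynomial is
  det(x·I − A) = x^4 + 4*x^3 + 6*x^2 + 4*x + 1 = (x + 1)^4

Eigenvalues and multiplicities (the geometric multiplicity of λ is n − rank(A − λI), which equals the number of Jordan blocks for λ):
  λ = -1: algebraic multiplicity = 4, geometric multiplicity = 2

Determining the block sizes for each eigenvalue:
  λ = -1: with am = 4 and gm = 2, the partition is not yet determined (e.g. several partitions of 4 into 2 parts exist). Let N = A − (-1)·I. Computing rank(N^1) = 2, rank(N^2) = 1, rank(N^3) = 0; the number of blocks of size ≥ j is rank(N^{j−1}) − rank(N^j), giving [2, 1, 1]. So we have 1 block(s) of size 3, 1 block(s) of size 1 → block sizes [3, 1]

Assembling the blocks gives a Jordan form
J =
  [-1,  1,  0,  0]
  [ 0, -1,  1,  0]
  [ 0,  0, -1,  0]
  [ 0,  0,  0, -1]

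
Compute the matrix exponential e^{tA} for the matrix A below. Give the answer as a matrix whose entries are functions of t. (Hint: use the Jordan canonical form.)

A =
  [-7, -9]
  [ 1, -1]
e^{tA} =
  [-3*t*exp(-4*t) + exp(-4*t), -9*t*exp(-4*t)]
  [t*exp(-4*t), 3*t*exp(-4*t) + exp(-4*t)]

Strategy: write A = P · J · P⁻¹ where J is a Jordan canonical form, so e^{tA} = P · e^{tJ} · P⁻¹, and e^{tJ} can be computed block-by-block.

A has Jordan form
J =
  [-4,  1]
  [ 0, -4]
(up to reordering of blocks).

Per-block formulas:
  For a 2×2 Jordan block J_2(-4): exp(t · J_2(-4)) = e^(-4t)·(I + t·N), where N is the 2×2 nilpotent shift.

After assembling e^{tJ} and conjugating by P, we get:

e^{tA} =
  [-3*t*exp(-4*t) + exp(-4*t), -9*t*exp(-4*t)]
  [t*exp(-4*t), 3*t*exp(-4*t) + exp(-4*t)]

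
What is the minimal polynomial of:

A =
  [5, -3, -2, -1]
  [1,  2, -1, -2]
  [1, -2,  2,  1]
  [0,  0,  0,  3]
x^3 - 9*x^2 + 27*x - 27

The characteristic polynomial is χ_A(x) = (x - 3)^4, so the eigenvalues are known. The minimal polynomial is
  m_A(x) = Π_λ (x − λ)^{k_λ}
where k_λ is the size of the *largest* Jordan block for λ (equivalently, the smallest k with (A − λI)^k v = 0 for every generalised eigenvector v of λ).

  λ = 3: largest Jordan block has size 3, contributing (x − 3)^3

So m_A(x) = (x - 3)^3 = x^3 - 9*x^2 + 27*x - 27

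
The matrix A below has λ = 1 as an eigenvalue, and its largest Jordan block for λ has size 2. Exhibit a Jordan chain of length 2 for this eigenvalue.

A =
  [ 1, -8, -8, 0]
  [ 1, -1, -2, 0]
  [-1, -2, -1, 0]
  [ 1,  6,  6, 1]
A Jordan chain for λ = 1 of length 2:
v_1 = (0, 1, -1, 1)ᵀ
v_2 = (1, 0, 0, 0)ᵀ

Let N = A − (1)·I. We want v_2 with N^2 v_2 = 0 but N^1 v_2 ≠ 0; then v_{j-1} := N · v_j for j = 2, …, 2.

Pick v_2 = (1, 0, 0, 0)ᵀ.
Then v_1 = N · v_2 = (0, 1, -1, 1)ᵀ.

Sanity check: (A − (1)·I) v_1 = (0, 0, 0, 0)ᵀ = 0. ✓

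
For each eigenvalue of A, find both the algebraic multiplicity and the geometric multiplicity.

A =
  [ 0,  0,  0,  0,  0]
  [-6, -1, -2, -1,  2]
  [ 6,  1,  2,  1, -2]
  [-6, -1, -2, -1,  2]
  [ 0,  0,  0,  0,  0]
λ = 0: alg = 5, geom = 4

Step 1 — factor the characteristic polynomial to read off the algebraic multiplicities:
  χ_A(x) = x^5

Step 2 — compute geometric multiplicities via the rank-nullity identity g(λ) = n − rank(A − λI):
  rank(A − (0)·I) = 1, so dim ker(A − (0)·I) = n − 1 = 4

Summary:
  λ = 0: algebraic multiplicity = 5, geometric multiplicity = 4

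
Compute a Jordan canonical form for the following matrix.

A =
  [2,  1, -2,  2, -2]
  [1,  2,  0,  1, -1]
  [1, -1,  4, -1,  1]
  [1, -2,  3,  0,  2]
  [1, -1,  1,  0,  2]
J_3(2) ⊕ J_2(2)

The characteristic polynomial is
  det(x·I − A) = x^5 - 10*x^4 + 40*x^3 - 80*x^2 + 80*x - 32 = (x - 2)^5

Eigenvalues and multiplicities (the geometric multiplicity of λ is n − rank(A − λI), which equals the number of Jordan blocks for λ):
  λ = 2: algebraic multiplicity = 5, geometric multiplicity = 2

Determining the block sizes for each eigenvalue:
  λ = 2: with am = 5 and gm = 2, the partition is not yet determined (e.g. several partitions of 5 into 2 parts exist). Let N = A − (2)·I. Computing rank(N^1) = 3, rank(N^2) = 1, rank(N^3) = 0; the number of blocks of size ≥ j is rank(N^{j−1}) − rank(N^j), giving [2, 2, 1]. So we have 1 block(s) of size 3, 1 block(s) of size 2 → block sizes [3, 2]

Assembling the blocks gives a Jordan form
J =
  [2, 1, 0, 0, 0]
  [0, 2, 1, 0, 0]
  [0, 0, 2, 0, 0]
  [0, 0, 0, 2, 1]
  [0, 0, 0, 0, 2]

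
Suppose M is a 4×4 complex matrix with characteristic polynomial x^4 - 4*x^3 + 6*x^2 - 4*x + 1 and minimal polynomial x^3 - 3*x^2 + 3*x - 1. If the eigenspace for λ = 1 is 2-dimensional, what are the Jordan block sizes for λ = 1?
Block sizes for λ = 1: [3, 1]

Step 1 — from the characteristic polynomial, algebraic multiplicity of λ = 1 is 4. From dim ker(M − (1)·I) = 2, there are exactly 2 Jordan blocks for λ = 1.
Step 2 — from the minimal polynomial, the factor (x − 1)^3 tells us the largest block for λ = 1 has size 3.
Step 3 — with total size 4, 2 blocks, and largest block 3, the block sizes (in nonincreasing order) are [3, 1].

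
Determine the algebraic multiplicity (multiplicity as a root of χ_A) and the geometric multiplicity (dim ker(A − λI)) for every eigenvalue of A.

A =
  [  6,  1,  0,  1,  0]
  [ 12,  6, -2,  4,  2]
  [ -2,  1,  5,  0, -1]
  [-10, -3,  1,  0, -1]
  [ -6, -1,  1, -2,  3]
λ = 4: alg = 5, geom = 3

Step 1 — factor the characteristic polynomial to read off the algebraic multiplicities:
  χ_A(x) = (x - 4)^5

Step 2 — compute geometric multiplicities via the rank-nullity identity g(λ) = n − rank(A − λI):
  rank(A − (4)·I) = 2, so dim ker(A − (4)·I) = n − 2 = 3

Summary:
  λ = 4: algebraic multiplicity = 5, geometric multiplicity = 3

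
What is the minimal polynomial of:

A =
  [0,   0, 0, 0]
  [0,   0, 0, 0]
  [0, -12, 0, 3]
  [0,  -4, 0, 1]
x^2 - x

The characteristic polynomial is χ_A(x) = x^3*(x - 1), so the eigenvalues are known. The minimal polynomial is
  m_A(x) = Π_λ (x − λ)^{k_λ}
where k_λ is the size of the *largest* Jordan block for λ (equivalently, the smallest k with (A − λI)^k v = 0 for every generalised eigenvector v of λ).

  λ = 0: largest Jordan block has size 1, contributing (x − 0)
  λ = 1: largest Jordan block has size 1, contributing (x − 1)

So m_A(x) = x*(x - 1) = x^2 - x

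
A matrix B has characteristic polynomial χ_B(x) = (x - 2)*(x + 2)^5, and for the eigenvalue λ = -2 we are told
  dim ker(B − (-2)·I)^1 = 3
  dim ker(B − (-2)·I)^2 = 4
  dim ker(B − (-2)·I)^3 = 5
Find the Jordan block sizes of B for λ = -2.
Block sizes for λ = -2: [3, 1, 1]

From the dimensions of kernels of powers, the number of Jordan blocks of size at least j is d_j − d_{j−1} where d_j = dim ker(N^j) (with d_0 = 0). Computing the differences gives [3, 1, 1].
The number of blocks of size exactly k is (#blocks of size ≥ k) − (#blocks of size ≥ k + 1), so the partition is: 2 block(s) of size 1, 1 block(s) of size 3.
In nonincreasing order the block sizes are [3, 1, 1].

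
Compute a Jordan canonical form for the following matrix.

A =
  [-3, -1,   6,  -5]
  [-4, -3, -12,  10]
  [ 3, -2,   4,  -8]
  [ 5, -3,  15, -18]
J_3(-5) ⊕ J_1(-5)

The characteristic polynomial is
  det(x·I − A) = x^4 + 20*x^3 + 150*x^2 + 500*x + 625 = (x + 5)^4

Eigenvalues and multiplicities (the geometric multiplicity of λ is n − rank(A − λI), which equals the number of Jordan blocks for λ):
  λ = -5: algebraic multiplicity = 4, geometric multiplicity = 2

Determining the block sizes for each eigenvalue:
  λ = -5: with am = 4 and gm = 2, the partition is not yet determined (e.g. several partitions of 4 into 2 parts exist). Let N = A − (-5)·I. Computing rank(N^1) = 2, rank(N^2) = 1, rank(N^3) = 0; the number of blocks of size ≥ j is rank(N^{j−1}) − rank(N^j), giving [2, 1, 1]. So we have 1 block(s) of size 3, 1 block(s) of size 1 → block sizes [3, 1]

Assembling the blocks gives a Jordan form
J =
  [-5,  1,  0,  0]
  [ 0, -5,  1,  0]
  [ 0,  0, -5,  0]
  [ 0,  0,  0, -5]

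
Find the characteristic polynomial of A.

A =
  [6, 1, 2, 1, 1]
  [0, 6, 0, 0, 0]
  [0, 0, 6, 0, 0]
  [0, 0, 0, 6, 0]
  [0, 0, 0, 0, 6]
x^5 - 30*x^4 + 360*x^3 - 2160*x^2 + 6480*x - 7776

Expanding det(x·I − A) (e.g. by cofactor expansion or by noting that A is similar to its Jordan form J, which has the same characteristic polynomial as A) gives
  χ_A(x) = x^5 - 30*x^4 + 360*x^3 - 2160*x^2 + 6480*x - 7776
which factors as (x - 6)^5. The eigenvalues (with algebraic multiplicities) are λ = 6 with multiplicity 5.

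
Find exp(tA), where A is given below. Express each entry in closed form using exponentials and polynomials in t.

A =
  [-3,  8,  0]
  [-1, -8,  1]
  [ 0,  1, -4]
e^{tA} =
  [-2*t^2*exp(-5*t) + 2*t*exp(-5*t) + exp(-5*t), -4*t^2*exp(-5*t) + 8*t*exp(-5*t), 4*t^2*exp(-5*t)]
  [t^2*exp(-5*t)/2 - t*exp(-5*t), t^2*exp(-5*t) - 3*t*exp(-5*t) + exp(-5*t), -t^2*exp(-5*t) + t*exp(-5*t)]
  [-t^2*exp(-5*t)/2, -t^2*exp(-5*t) + t*exp(-5*t), t^2*exp(-5*t) + t*exp(-5*t) + exp(-5*t)]

Strategy: write A = P · J · P⁻¹ where J is a Jordan canonical form, so e^{tA} = P · e^{tJ} · P⁻¹, and e^{tJ} can be computed block-by-block.

A has Jordan form
J =
  [-5,  1,  0]
  [ 0, -5,  1]
  [ 0,  0, -5]
(up to reordering of blocks).

Per-block formulas:
  For a 3×3 Jordan block J_3(-5): exp(t · J_3(-5)) = e^(-5t)·(I + t·N + (t^2/2)·N^2), where N is the 3×3 nilpotent shift.

After assembling e^{tJ} and conjugating by P, we get:

e^{tA} =
  [-2*t^2*exp(-5*t) + 2*t*exp(-5*t) + exp(-5*t), -4*t^2*exp(-5*t) + 8*t*exp(-5*t), 4*t^2*exp(-5*t)]
  [t^2*exp(-5*t)/2 - t*exp(-5*t), t^2*exp(-5*t) - 3*t*exp(-5*t) + exp(-5*t), -t^2*exp(-5*t) + t*exp(-5*t)]
  [-t^2*exp(-5*t)/2, -t^2*exp(-5*t) + t*exp(-5*t), t^2*exp(-5*t) + t*exp(-5*t) + exp(-5*t)]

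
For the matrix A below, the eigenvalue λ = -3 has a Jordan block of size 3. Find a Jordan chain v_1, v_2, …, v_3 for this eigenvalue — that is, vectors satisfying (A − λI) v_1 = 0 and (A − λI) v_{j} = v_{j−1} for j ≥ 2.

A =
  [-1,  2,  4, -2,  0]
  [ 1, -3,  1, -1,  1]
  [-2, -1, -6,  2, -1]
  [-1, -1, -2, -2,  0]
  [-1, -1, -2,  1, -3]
A Jordan chain for λ = -3 of length 3:
v_1 = (2, 1, -2, -1, -1)ᵀ
v_2 = (2, 0, -1, -1, -1)ᵀ
v_3 = (0, 1, 0, 0, 0)ᵀ

Let N = A − (-3)·I. We want v_3 with N^3 v_3 = 0 but N^2 v_3 ≠ 0; then v_{j-1} := N · v_j for j = 3, …, 2.

Pick v_3 = (0, 1, 0, 0, 0)ᵀ.
Then v_2 = N · v_3 = (2, 0, -1, -1, -1)ᵀ.
Then v_1 = N · v_2 = (2, 1, -2, -1, -1)ᵀ.

Sanity check: (A − (-3)·I) v_1 = (0, 0, 0, 0, 0)ᵀ = 0. ✓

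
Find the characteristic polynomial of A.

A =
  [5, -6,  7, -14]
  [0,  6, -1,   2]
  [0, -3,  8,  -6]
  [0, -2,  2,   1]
x^4 - 20*x^3 + 150*x^2 - 500*x + 625

Expanding det(x·I − A) (e.g. by cofactor expansion or by noting that A is similar to its Jordan form J, which has the same characteristic polynomial as A) gives
  χ_A(x) = x^4 - 20*x^3 + 150*x^2 - 500*x + 625
which factors as (x - 5)^4. The eigenvalues (with algebraic multiplicities) are λ = 5 with multiplicity 4.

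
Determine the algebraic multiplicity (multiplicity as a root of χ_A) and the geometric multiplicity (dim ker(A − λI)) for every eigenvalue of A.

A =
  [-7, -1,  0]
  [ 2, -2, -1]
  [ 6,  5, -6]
λ = -5: alg = 3, geom = 1

Step 1 — factor the characteristic polynomial to read off the algebraic multiplicities:
  χ_A(x) = (x + 5)^3

Step 2 — compute geometric multiplicities via the rank-nullity identity g(λ) = n − rank(A − λI):
  rank(A − (-5)·I) = 2, so dim ker(A − (-5)·I) = n − 2 = 1

Summary:
  λ = -5: algebraic multiplicity = 3, geometric multiplicity = 1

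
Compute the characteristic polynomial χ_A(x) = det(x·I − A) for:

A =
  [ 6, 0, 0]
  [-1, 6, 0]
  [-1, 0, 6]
x^3 - 18*x^2 + 108*x - 216

Expanding det(x·I − A) (e.g. by cofactor expansion or by noting that A is similar to its Jordan form J, which has the same characteristic polynomial as A) gives
  χ_A(x) = x^3 - 18*x^2 + 108*x - 216
which factors as (x - 6)^3. The eigenvalues (with algebraic multiplicities) are λ = 6 with multiplicity 3.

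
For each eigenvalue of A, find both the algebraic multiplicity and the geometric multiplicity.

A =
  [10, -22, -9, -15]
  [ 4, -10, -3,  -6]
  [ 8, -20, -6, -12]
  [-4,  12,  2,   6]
λ = 0: alg = 4, geom = 2

Step 1 — factor the characteristic polynomial to read off the algebraic multiplicities:
  χ_A(x) = x^4

Step 2 — compute geometric multiplicities via the rank-nullity identity g(λ) = n − rank(A − λI):
  rank(A − (0)·I) = 2, so dim ker(A − (0)·I) = n − 2 = 2

Summary:
  λ = 0: algebraic multiplicity = 4, geometric multiplicity = 2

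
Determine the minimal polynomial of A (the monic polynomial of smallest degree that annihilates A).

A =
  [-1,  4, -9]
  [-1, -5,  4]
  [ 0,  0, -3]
x^3 + 9*x^2 + 27*x + 27

The characteristic polynomial is χ_A(x) = (x + 3)^3, so the eigenvalues are known. The minimal polynomial is
  m_A(x) = Π_λ (x − λ)^{k_λ}
where k_λ is the size of the *largest* Jordan block for λ (equivalently, the smallest k with (A − λI)^k v = 0 for every generalised eigenvector v of λ).

  λ = -3: largest Jordan block has size 3, contributing (x + 3)^3

So m_A(x) = (x + 3)^3 = x^3 + 9*x^2 + 27*x + 27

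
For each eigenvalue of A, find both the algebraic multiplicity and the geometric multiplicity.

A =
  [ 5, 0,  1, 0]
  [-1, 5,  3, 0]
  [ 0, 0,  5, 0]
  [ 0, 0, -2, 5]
λ = 5: alg = 4, geom = 2

Step 1 — factor the characteristic polynomial to read off the algebraic multiplicities:
  χ_A(x) = (x - 5)^4

Step 2 — compute geometric multiplicities via the rank-nullity identity g(λ) = n − rank(A − λI):
  rank(A − (5)·I) = 2, so dim ker(A − (5)·I) = n − 2 = 2

Summary:
  λ = 5: algebraic multiplicity = 4, geometric multiplicity = 2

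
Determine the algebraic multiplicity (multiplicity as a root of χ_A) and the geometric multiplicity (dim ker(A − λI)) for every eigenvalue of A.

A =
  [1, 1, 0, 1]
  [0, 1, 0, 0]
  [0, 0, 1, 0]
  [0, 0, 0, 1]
λ = 1: alg = 4, geom = 3

Step 1 — factor the characteristic polynomial to read off the algebraic multiplicities:
  χ_A(x) = (x - 1)^4

Step 2 — compute geometric multiplicities via the rank-nullity identity g(λ) = n − rank(A − λI):
  rank(A − (1)·I) = 1, so dim ker(A − (1)·I) = n − 1 = 3

Summary:
  λ = 1: algebraic multiplicity = 4, geometric multiplicity = 3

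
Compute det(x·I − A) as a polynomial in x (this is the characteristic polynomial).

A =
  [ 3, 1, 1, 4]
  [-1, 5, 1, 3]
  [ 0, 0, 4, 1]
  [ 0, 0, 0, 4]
x^4 - 16*x^3 + 96*x^2 - 256*x + 256

Expanding det(x·I − A) (e.g. by cofactor expansion or by noting that A is similar to its Jordan form J, which has the same characteristic polynomial as A) gives
  χ_A(x) = x^4 - 16*x^3 + 96*x^2 - 256*x + 256
which factors as (x - 4)^4. The eigenvalues (with algebraic multiplicities) are λ = 4 with multiplicity 4.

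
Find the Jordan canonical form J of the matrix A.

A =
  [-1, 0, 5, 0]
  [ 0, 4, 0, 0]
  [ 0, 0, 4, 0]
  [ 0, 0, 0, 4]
J_1(-1) ⊕ J_1(4) ⊕ J_1(4) ⊕ J_1(4)

The characteristic polynomial is
  det(x·I − A) = x^4 - 11*x^3 + 36*x^2 - 16*x - 64 = (x - 4)^3*(x + 1)

Eigenvalues and multiplicities (the geometric multiplicity of λ is n − rank(A − λI), which equals the number of Jordan blocks for λ):
  λ = -1: algebraic multiplicity = 1, geometric multiplicity = 1
  λ = 4: algebraic multiplicity = 3, geometric multiplicity = 3

Determining the block sizes for each eigenvalue:
  λ = -1: one block (gm = 1), so the single block has size am = 1 → block sizes [1]
  λ = 4: gm = am = 3, so every block has size 1 → block sizes [1, 1, 1]

Assembling the blocks gives a Jordan form
J =
  [-1, 0, 0, 0]
  [ 0, 4, 0, 0]
  [ 0, 0, 4, 0]
  [ 0, 0, 0, 4]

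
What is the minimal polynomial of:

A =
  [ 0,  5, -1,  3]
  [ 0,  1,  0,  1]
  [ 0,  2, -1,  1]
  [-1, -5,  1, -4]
x^3 + 3*x^2 + 3*x + 1

The characteristic polynomial is χ_A(x) = (x + 1)^4, so the eigenvalues are known. The minimal polynomial is
  m_A(x) = Π_λ (x − λ)^{k_λ}
where k_λ is the size of the *largest* Jordan block for λ (equivalently, the smallest k with (A − λI)^k v = 0 for every generalised eigenvector v of λ).

  λ = -1: largest Jordan block has size 3, contributing (x + 1)^3

So m_A(x) = (x + 1)^3 = x^3 + 3*x^2 + 3*x + 1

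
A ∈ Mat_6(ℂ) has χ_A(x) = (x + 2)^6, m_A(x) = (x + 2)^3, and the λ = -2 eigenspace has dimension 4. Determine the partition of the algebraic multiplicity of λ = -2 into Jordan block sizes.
Block sizes for λ = -2: [3, 1, 1, 1]

Step 1 — from the characteristic polynomial, algebraic multiplicity of λ = -2 is 6. From dim ker(A − (-2)·I) = 4, there are exactly 4 Jordan blocks for λ = -2.
Step 2 — from the minimal polynomial, the factor (x + 2)^3 tells us the largest block for λ = -2 has size 3.
Step 3 — with total size 6, 4 blocks, and largest block 3, the block sizes (in nonincreasing order) are [3, 1, 1, 1].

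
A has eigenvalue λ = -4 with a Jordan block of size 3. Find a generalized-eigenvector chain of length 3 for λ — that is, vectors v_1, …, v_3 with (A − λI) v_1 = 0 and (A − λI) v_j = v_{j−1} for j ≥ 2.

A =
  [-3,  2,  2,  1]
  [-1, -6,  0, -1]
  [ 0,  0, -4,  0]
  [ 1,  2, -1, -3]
A Jordan chain for λ = -4 of length 3:
v_1 = (1, -1, 0, 1)ᵀ
v_2 = (2, 0, 0, -1)ᵀ
v_3 = (0, 0, 1, 0)ᵀ

Let N = A − (-4)·I. We want v_3 with N^3 v_3 = 0 but N^2 v_3 ≠ 0; then v_{j-1} := N · v_j for j = 3, …, 2.

Pick v_3 = (0, 0, 1, 0)ᵀ.
Then v_2 = N · v_3 = (2, 0, 0, -1)ᵀ.
Then v_1 = N · v_2 = (1, -1, 0, 1)ᵀ.

Sanity check: (A − (-4)·I) v_1 = (0, 0, 0, 0)ᵀ = 0. ✓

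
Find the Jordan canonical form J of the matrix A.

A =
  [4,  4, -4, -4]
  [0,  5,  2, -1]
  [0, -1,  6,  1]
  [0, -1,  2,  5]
J_1(4) ⊕ J_1(4) ⊕ J_2(6)

The characteristic polynomial is
  det(x·I − A) = x^4 - 20*x^3 + 148*x^2 - 480*x + 576 = (x - 6)^2*(x - 4)^2

Eigenvalues and multiplicities (the geometric multiplicity of λ is n − rank(A − λI), which equals the number of Jordan blocks for λ):
  λ = 4: algebraic multiplicity = 2, geometric multiplicity = 2
  λ = 6: algebraic multiplicity = 2, geometric multiplicity = 1

Determining the block sizes for each eigenvalue:
  λ = 4: gm = am = 2, so every block has size 1 → block sizes [1, 1]
  λ = 6: one block (gm = 1), so the single block has size am = 2 → block sizes [2]

Assembling the blocks gives a Jordan form
J =
  [4, 0, 0, 0]
  [0, 4, 0, 0]
  [0, 0, 6, 1]
  [0, 0, 0, 6]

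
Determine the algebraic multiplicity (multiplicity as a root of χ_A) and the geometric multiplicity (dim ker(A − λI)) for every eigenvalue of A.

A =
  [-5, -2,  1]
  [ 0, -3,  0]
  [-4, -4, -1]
λ = -3: alg = 3, geom = 2

Step 1 — factor the characteristic polynomial to read off the algebraic multiplicities:
  χ_A(x) = (x + 3)^3

Step 2 — compute geometric multiplicities via the rank-nullity identity g(λ) = n − rank(A − λI):
  rank(A − (-3)·I) = 1, so dim ker(A − (-3)·I) = n − 1 = 2

Summary:
  λ = -3: algebraic multiplicity = 3, geometric multiplicity = 2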